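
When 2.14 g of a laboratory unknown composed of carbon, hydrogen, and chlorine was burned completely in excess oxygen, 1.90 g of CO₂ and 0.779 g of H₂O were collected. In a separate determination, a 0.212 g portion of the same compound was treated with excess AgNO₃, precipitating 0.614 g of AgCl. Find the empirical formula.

mol C = 1.90 g CO₂ ÷ 44.009 g/mol = 0.04317 mol
mol H = 2 × 0.779 g H₂O ÷ 18.015 g/mol = 0.08648 mol
From the AgCl data: mol Cl per gram of compound = (0.614 ÷ 143.318) ÷ 0.212 = 0.02021 mol/g, so in the 2.14 g combustion sample mol Cl = 0.04325 mol
Divide by the smallest (0.04317 mol): C 1.000, H 2.003, Cl 1.002

CH2Cl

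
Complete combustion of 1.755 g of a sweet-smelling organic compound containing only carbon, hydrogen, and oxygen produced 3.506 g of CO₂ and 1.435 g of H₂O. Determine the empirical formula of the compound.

C2H4O

mol C = 3.506 g CO₂ ÷ 44.009 g/mol = 0.079666 mol
mol H = 2 × 1.435 g H₂O ÷ 18.015 g/mol = 0.15931 mol
mass O = 1.755 − (0.95686 + 0.16059) = 0.63755 g → mol O = 0.63755 ÷ 15.999 = 0.039849 mol
Divide by the smallest (0.039849 mol): C 1.999, H 3.998, O 1.000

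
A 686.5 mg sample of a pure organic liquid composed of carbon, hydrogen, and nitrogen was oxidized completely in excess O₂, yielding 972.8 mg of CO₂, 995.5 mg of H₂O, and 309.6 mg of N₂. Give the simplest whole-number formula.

CH5N

mol C = 0.9728 g CO₂ ÷ 44.009 g/mol = 0.022105 mol
mol H = 2 × 0.9955 g H₂O ÷ 18.015 g/mol = 0.11052 mol
mol N = 2 × 0.3096 g N₂ ÷ 28.014 g/mol = 0.022103 mol
Divide by the smallest (0.022103 mol): C 1.000, H 5.000, N 1.000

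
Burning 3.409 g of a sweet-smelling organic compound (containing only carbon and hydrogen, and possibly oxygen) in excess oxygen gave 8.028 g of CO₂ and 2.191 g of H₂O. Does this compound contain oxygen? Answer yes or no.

yes

mol C = 8.028 g CO₂ ÷ 44.009 g/mol = 0.18242 mol
mol H = 2 × 2.191 g H₂O ÷ 18.015 g/mol = 0.24324 mol
C and H account for only 2.4362 g of the 3.409 g sample; the remaining 0.97280 g must be oxygen.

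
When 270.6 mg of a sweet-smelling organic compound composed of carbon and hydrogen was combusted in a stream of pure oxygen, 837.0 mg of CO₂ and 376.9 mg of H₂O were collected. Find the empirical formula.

mol C = 0.8370 g CO₂ ÷ 44.009 g/mol = 0.019019 mol
mol H = 2 × 0.3769 g H₂O ÷ 18.015 g/mol = 0.041843 mol
Divide by the smallest (0.019019 mol): C 1.000, H 2.200
Multiplying each by 5 gives whole numbers: C 5.00, H 11.00

C5H11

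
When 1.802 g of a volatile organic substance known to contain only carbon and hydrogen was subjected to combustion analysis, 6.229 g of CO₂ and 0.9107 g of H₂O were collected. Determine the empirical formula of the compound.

C7H5

mol C = 6.229 g CO₂ ÷ 44.009 g/mol = 0.14154 mol
mol H = 2 × 0.9107 g H₂O ÷ 18.015 g/mol = 0.10110 mol
Divide by the smallest (0.10110 mol): C 1.400, H 1.000
Multiplying each by 5 gives whole numbers: C 7.00, H 5.00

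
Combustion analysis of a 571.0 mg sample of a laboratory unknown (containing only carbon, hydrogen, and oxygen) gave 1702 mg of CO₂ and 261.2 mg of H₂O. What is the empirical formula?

mol C = 1.702 g CO₂ ÷ 44.009 g/mol = 0.038674 mol
mol H = 2 × 0.2612 g H₂O ÷ 18.015 g/mol = 0.028998 mol
mass O = 0.5710 − (0.46451 + 0.029230) = 0.077258 g → mol O = 0.077258 ÷ 15.999 = 0.0048289 mol
Divide by the smallest (0.0048289 mol): C 8.009, H 6.005, O 1.000

C8H6O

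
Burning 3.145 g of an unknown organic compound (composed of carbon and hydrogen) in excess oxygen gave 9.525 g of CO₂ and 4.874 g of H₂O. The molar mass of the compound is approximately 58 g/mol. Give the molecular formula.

C4H10

mol C = 9.525 g CO₂ ÷ 44.009 g/mol = 0.21643 mol
mol H = 2 × 4.874 g H₂O ÷ 18.015 g/mol = 0.54110 mol
Divide by the smallest (0.21643 mol): C 1.000, H 2.500
Multiplying each by 2 gives whole numbers: C 2.00, H 5.00
Empirical formula: C2H5
Empirical-formula mass = 29.06 g/mol; 58 ÷ 29.06 ≈ 2, so the molecular formula is C4H10.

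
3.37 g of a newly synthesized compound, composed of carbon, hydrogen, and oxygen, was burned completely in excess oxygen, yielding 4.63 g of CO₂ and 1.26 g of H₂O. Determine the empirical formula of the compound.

C6H8O7

mol C = 4.63 g CO₂ ÷ 44.009 g/mol = 0.1052 mol
mol H = 2 × 1.26 g H₂O ÷ 18.015 g/mol = 0.1399 mol
mass O = 3.37 − (1.264 + 0.1410) = 1.965 g → mol O = 1.965 ÷ 15.999 = 0.1228 mol
Divide by the smallest (0.1052 mol): C 1.000, H 1.330, O 1.168
Multiplying each by 6 gives whole numbers: C 6.00, H 7.98, O 7.01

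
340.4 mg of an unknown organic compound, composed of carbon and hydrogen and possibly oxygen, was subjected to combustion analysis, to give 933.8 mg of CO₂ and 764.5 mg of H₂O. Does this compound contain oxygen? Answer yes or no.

no

mol C = 0.9338 g CO₂ ÷ 44.009 g/mol = 0.021218 mol
mol H = 2 × 0.7645 g H₂O ÷ 18.015 g/mol = 0.084874 mol
C and H together account for 0.34041 g — essentially the entire 0.3404 g sample — so the compound contains no oxygen.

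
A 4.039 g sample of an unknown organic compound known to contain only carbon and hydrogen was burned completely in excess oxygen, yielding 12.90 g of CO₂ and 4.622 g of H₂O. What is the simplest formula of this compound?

C4H7

mol C = 12.90 g CO₂ ÷ 44.009 g/mol = 0.29312 mol
mol H = 2 × 4.622 g H₂O ÷ 18.015 g/mol = 0.51313 mol
Divide by the smallest (0.29312 mol): C 1.000, H 1.751
Multiplying each by 4 gives whole numbers: C 4.00, H 7.00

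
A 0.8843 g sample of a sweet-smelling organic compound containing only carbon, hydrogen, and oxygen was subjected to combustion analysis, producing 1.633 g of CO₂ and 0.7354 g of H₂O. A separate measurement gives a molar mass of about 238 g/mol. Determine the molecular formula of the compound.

C10H22O6

mol C = 1.633 g CO₂ ÷ 44.009 g/mol = 0.037106 mol
mol H = 2 × 0.7354 g H₂O ÷ 18.015 g/mol = 0.081643 mol
mass O = 0.8843 − (0.44568 + 0.082296) = 0.35632 g → mol O = 0.35632 ÷ 15.999 = 0.022272 mol
Divide by the smallest (0.022272 mol): C 1.666, H 3.666, O 1.000
Multiplying each by 3 gives whole numbers: C 5.00, H 11.00, O 3.00
Empirical formula: C5H11O3
Empirical-formula mass = 119.14 g/mol; 238 ÷ 119.14 ≈ 2, so the molecular formula is C10H22O6.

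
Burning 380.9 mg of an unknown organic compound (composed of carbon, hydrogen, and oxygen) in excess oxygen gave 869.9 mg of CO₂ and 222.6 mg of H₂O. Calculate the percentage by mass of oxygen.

31.13%

mol C = 0.8699 g CO₂ ÷ 44.009 g/mol = 0.019766 mol
mol H = 2 × 0.2226 g H₂O ÷ 18.015 g/mol = 0.024713 mol
mass O = 0.3809 − (0.23741 + 0.024910) = 0.11858 g → mol O = 0.11858 ÷ 15.999 = 0.0074114 mol
mass % O = 0.11858 g ÷ 0.3809 g × 100%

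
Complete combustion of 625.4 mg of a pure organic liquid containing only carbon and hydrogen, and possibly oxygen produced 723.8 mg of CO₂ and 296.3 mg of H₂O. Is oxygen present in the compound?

yes

mol C = 0.7238 g CO₂ ÷ 44.009 g/mol = 0.016447 mol
mol H = 2 × 0.2963 g H₂O ÷ 18.015 g/mol = 0.032895 mol
C and H account for only 0.23070 g of the 0.6254 g sample; the remaining 0.39470 g must be oxygen.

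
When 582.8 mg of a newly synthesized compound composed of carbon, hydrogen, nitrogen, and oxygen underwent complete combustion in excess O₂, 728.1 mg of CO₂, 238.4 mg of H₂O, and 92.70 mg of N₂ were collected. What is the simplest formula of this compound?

mol C = 0.7281 g CO₂ ÷ 44.009 g/mol = 0.016544 mol
mol H = 2 × 0.2384 g H₂O ÷ 18.015 g/mol = 0.026467 mol
mol N = 2 × 0.09270 g N₂ ÷ 28.014 g/mol = 0.0066181 mol
mass O = 0.5828 − (0.19871 + 0.026679 + 0.092700) = 0.26471 g → mol O = 0.26471 ÷ 15.999 = 0.016545 mol
Divide by the smallest (0.0066181 mol): C 2.500, H 3.999, N 1.000, O 2.500
Multiplying each by 2 gives whole numbers: C 5.00, H 8.00, N 2.00, O 5.00

C5H8N2O5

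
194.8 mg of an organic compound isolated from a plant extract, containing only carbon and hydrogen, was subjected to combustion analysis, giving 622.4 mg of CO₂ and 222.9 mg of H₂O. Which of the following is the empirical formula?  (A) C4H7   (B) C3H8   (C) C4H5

(A) C4H7

mol C = 0.6224 g CO₂ ÷ 44.009 g/mol = 0.014143 mol
mol H = 2 × 0.2229 g H₂O ÷ 18.015 g/mol = 0.024746 mol
Divide by the smallest (0.014143 mol): C 1.000, H 1.750
Multiplying each by 4 gives whole numbers: C 4.00, H 7.00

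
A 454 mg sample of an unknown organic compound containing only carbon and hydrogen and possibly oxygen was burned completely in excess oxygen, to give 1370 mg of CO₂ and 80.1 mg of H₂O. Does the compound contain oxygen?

yes

mol C = 1.37 g CO₂ ÷ 44.009 g/mol = 0.03113 mol
mol H = 2 × 0.0801 g H₂O ÷ 18.015 g/mol = 0.008893 mol
C and H account for only 0.3829 g of the 0.454 g sample; the remaining 0.07113 g must be oxygen.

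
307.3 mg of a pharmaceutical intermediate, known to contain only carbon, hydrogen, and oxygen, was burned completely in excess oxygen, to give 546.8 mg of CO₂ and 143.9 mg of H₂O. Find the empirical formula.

mol C = 0.5468 g CO₂ ÷ 44.009 g/mol = 0.012425 mol
mol H = 2 × 0.1439 g H₂O ÷ 18.015 g/mol = 0.015976 mol
mass O = 0.3073 − (0.14923 + 0.016103) = 0.14196 g → mol O = 0.14196 ÷ 15.999 = 0.0088733 mol
Divide by the smallest (0.0088733 mol): C 1.400, H 1.800, O 1.000
Multiplying each by 5 gives whole numbers: C 7.00, H 9.00, O 5.00

C7H9O5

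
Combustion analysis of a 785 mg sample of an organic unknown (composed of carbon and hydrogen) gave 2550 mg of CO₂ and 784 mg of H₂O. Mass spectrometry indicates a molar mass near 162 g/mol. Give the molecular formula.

mol C = 2.55 g CO₂ ÷ 44.009 g/mol = 0.05794 mol
mol H = 2 × 0.784 g H₂O ÷ 18.015 g/mol = 0.08704 mol
Divide by the smallest (0.05794 mol): C 1.000, H 1.502
Multiplying each by 2 gives whole numbers: C 2.00, H 3.00
Empirical formula: C2H3
Empirical-formula mass = 27.05 g/mol; 162 ÷ 27.05 ≈ 6, so the molecular formula is C12H18.

C12H18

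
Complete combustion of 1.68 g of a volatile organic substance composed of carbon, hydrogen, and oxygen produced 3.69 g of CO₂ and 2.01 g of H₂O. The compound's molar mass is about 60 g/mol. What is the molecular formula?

mol C = 3.69 g CO₂ ÷ 44.009 g/mol = 0.08385 mol
mol H = 2 × 2.01 g H₂O ÷ 18.015 g/mol = 0.2231 mol
mass O = 1.68 − (1.007 + 0.2249) = 0.4480 g → mol O = 0.4480 ÷ 15.999 = 0.02800 mol
Divide by the smallest (0.02800 mol): C 2.994, H 7.969, O 1.000
Empirical formula: C3H8O
Empirical-formula mass = 60.10 g/mol; 60 ÷ 60.10 ≈ 1, so the molecular formula is C3H8O.

C3H8O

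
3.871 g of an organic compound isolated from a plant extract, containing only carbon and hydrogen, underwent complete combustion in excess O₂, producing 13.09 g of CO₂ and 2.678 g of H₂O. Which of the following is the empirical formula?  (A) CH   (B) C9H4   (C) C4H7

(A) CH

mol C = 13.09 g CO₂ ÷ 44.009 g/mol = 0.29744 mol
mol H = 2 × 2.678 g H₂O ÷ 18.015 g/mol = 0.29731 mol
Divide by the smallest (0.29731 mol): C 1.000, H 1.000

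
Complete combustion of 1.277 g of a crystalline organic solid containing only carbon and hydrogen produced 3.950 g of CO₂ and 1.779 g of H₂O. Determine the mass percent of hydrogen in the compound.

mol C = 3.950 g CO₂ ÷ 44.009 g/mol = 0.089754 mol
mol H = 2 × 1.779 g H₂O ÷ 18.015 g/mol = 0.19750 mol
mass % H = 0.19908 g ÷ 1.277 g × 100%

15.59%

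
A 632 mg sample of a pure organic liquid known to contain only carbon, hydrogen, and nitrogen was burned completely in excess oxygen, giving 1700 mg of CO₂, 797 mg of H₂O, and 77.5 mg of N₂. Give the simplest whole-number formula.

mol C = 1.70 g CO₂ ÷ 44.009 g/mol = 0.03863 mol
mol H = 2 × 0.797 g H₂O ÷ 18.015 g/mol = 0.08848 mol
mol N = 2 × 0.0775 g N₂ ÷ 28.014 g/mol = 0.005533 mol
Divide by the smallest (0.005533 mol): C 6.982, H 15.992, N 1.000

C7H16N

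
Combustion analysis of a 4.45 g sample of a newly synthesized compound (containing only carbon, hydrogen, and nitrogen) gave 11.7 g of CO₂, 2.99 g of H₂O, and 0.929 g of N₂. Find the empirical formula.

C4H5N

mol C = 11.7 g CO₂ ÷ 44.009 g/mol = 0.2659 mol
mol H = 2 × 2.99 g H₂O ÷ 18.015 g/mol = 0.3319 mol
mol N = 2 × 0.929 g N₂ ÷ 28.014 g/mol = 0.06632 mol
Divide by the smallest (0.06632 mol): C 4.008, H 5.005, N 1.000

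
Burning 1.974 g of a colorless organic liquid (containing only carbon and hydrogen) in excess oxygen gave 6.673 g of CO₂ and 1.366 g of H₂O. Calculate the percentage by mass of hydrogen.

mol C = 6.673 g CO₂ ÷ 44.009 g/mol = 0.15163 mol
mol H = 2 × 1.366 g H₂O ÷ 18.015 g/mol = 0.15165 mol
mass % H = 0.15286 g ÷ 1.974 g × 100%

7.74%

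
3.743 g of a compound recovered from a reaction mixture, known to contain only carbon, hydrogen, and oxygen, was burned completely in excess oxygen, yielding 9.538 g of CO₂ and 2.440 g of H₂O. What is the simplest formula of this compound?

mol C = 9.538 g CO₂ ÷ 44.009 g/mol = 0.21673 mol
mol H = 2 × 2.440 g H₂O ÷ 18.015 g/mol = 0.27089 mol
mass O = 3.743 − (2.6031 + 0.27305) = 0.86682 g → mol O = 0.86682 ÷ 15.999 = 0.054180 mol
Divide by the smallest (0.054180 mol): C 4.000, H 5.000, O 1.000

C4H5O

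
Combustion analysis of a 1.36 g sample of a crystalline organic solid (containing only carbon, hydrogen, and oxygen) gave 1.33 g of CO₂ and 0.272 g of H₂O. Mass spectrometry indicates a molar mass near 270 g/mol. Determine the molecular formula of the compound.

mol C = 1.33 g CO₂ ÷ 44.009 g/mol = 0.03022 mol
mol H = 2 × 0.272 g H₂O ÷ 18.015 g/mol = 0.03020 mol
mass O = 1.36 − (0.3630 + 0.03044) = 0.9666 g → mol O = 0.9666 ÷ 15.999 = 0.06041 mol
Divide by the smallest (0.03020 mol): C 1.001, H 1.000, O 2.001
Empirical formula: CHO2
Empirical-formula mass = 45.02 g/mol; 270 ÷ 45.02 ≈ 6, so the molecular formula is C6H6O12.

C6H6O12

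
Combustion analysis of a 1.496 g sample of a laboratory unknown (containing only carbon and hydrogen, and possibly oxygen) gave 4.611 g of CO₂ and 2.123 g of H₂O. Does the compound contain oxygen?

mol C = 4.611 g CO₂ ÷ 44.009 g/mol = 0.10477 mol
mol H = 2 × 2.123 g H₂O ÷ 18.015 g/mol = 0.23569 mol
C and H together account for 1.4960 g — essentially the entire 1.496 g sample — so the compound contains no oxygen.

no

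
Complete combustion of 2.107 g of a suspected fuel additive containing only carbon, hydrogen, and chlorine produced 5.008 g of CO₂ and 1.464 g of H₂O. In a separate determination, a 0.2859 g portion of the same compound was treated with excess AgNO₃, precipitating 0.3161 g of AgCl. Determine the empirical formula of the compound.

C7H10Cl

mol C = 5.008 g CO₂ ÷ 44.009 g/mol = 0.11379 mol
mol H = 2 × 1.464 g H₂O ÷ 18.015 g/mol = 0.16253 mol
From the AgCl data: mol Cl per gram of compound = (0.3161 ÷ 143.318) ÷ 0.2859 = 0.0077145 mol/g, so in the 2.107 g combustion sample mol Cl = 0.016255 mol
Divide by the smallest (0.016255 mol): C 7.001, H 9.999, Cl 1.000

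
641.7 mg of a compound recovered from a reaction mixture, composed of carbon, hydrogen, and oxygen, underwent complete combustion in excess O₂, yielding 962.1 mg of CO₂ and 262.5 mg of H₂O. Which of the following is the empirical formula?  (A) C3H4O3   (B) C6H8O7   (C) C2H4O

mol C = 0.9621 g CO₂ ÷ 44.009 g/mol = 0.021861 mol
mol H = 2 × 0.2625 g H₂O ÷ 18.015 g/mol = 0.029142 mol
mass O = 0.6417 − (0.26258 + 0.029376) = 0.34975 g → mol O = 0.34975 ÷ 15.999 = 0.021861 mol
Divide by the smallest (0.021861 mol): C 1.000, H 1.333, O 1.000
Multiplying each by 3 gives whole numbers: C 3.00, H 4.00, O 3.00

(A) C3H4O3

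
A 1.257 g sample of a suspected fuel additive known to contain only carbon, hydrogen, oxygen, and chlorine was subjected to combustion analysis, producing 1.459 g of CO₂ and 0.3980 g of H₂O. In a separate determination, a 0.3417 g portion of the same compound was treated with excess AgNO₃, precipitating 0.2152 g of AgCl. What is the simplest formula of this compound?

mol C = 1.459 g CO₂ ÷ 44.009 g/mol = 0.033152 mol
mol H = 2 × 0.3980 g H₂O ÷ 18.015 g/mol = 0.044185 mol
From the AgCl data: mol Cl per gram of compound = (0.2152 ÷ 143.318) ÷ 0.3417 = 0.0043944 mol/g, so in the 1.257 g combustion sample mol Cl = 0.0055237 mol
mass O = 1.257 − (0.39819 + 0.044539 + 0.19582) = 0.61845 g → mol O = 0.61845 ÷ 15.999 = 0.038656 mol
Divide by the smallest (0.0055237 mol): C 6.002, H 7.999, Cl 1.000, O 6.998

C6H8ClO7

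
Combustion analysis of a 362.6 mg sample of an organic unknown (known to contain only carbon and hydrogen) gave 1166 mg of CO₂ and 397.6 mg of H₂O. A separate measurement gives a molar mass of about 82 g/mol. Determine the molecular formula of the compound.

C6H10

mol C = 1.166 g CO₂ ÷ 44.009 g/mol = 0.026495 mol
mol H = 2 × 0.3976 g H₂O ÷ 18.015 g/mol = 0.044141 mol
Divide by the smallest (0.026495 mol): C 1.000, H 1.666
Multiplying each by 3 gives whole numbers: C 3.00, H 5.00
Empirical formula: C3H5
Empirical-formula mass = 41.07 g/mol; 82 ÷ 41.07 ≈ 2, so the molecular formula is C6H10.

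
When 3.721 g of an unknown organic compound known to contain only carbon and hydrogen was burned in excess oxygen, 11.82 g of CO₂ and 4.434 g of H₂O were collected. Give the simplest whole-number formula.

C6H11

mol C = 11.82 g CO₂ ÷ 44.009 g/mol = 0.26858 mol
mol H = 2 × 4.434 g H₂O ÷ 18.015 g/mol = 0.49226 mol
Divide by the smallest (0.26858 mol): C 1.000, H 1.833
Multiplying each by 6 gives whole numbers: C 6.00, H 11.00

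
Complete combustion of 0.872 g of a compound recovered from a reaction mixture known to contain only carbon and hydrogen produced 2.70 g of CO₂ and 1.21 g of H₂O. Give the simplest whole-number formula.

mol C = 2.70 g CO₂ ÷ 44.009 g/mol = 0.06135 mol
mol H = 2 × 1.21 g H₂O ÷ 18.015 g/mol = 0.1343 mol
Divide by the smallest (0.06135 mol): C 1.000, H 2.190
Multiplying each by 5 gives whole numbers: C 5.00, H 10.95

C5H11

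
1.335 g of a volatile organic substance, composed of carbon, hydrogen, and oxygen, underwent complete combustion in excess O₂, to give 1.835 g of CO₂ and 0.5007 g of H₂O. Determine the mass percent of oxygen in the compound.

58.29%

mol C = 1.835 g CO₂ ÷ 44.009 g/mol = 0.041696 mol
mol H = 2 × 0.5007 g H₂O ÷ 18.015 g/mol = 0.055587 mol
mass O = 1.335 − (0.50081 + 0.056032) = 0.77816 g → mol O = 0.77816 ÷ 15.999 = 0.048638 mol
mass % O = 0.77816 g ÷ 1.335 g × 100%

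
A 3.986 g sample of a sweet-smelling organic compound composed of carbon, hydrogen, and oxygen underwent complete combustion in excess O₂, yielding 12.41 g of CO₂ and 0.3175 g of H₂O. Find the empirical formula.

mol C = 12.41 g CO₂ ÷ 44.009 g/mol = 0.28199 mol
mol H = 2 × 0.3175 g H₂O ÷ 18.015 g/mol = 0.035248 mol
mass O = 3.986 − (3.3870 + 0.035530) = 0.56351 g → mol O = 0.56351 ÷ 15.999 = 0.035222 mol
Divide by the smallest (0.035222 mol): C 8.006, H 1.001, O 1.000

C8HO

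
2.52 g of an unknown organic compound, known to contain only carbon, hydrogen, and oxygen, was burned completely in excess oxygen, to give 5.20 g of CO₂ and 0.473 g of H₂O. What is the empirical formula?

mol C = 5.20 g CO₂ ÷ 44.009 g/mol = 0.1182 mol
mol H = 2 × 0.473 g H₂O ÷ 18.015 g/mol = 0.05251 mol
mass O = 2.52 − (1.419 + 0.05293) = 1.048 g → mol O = 1.048 ÷ 15.999 = 0.06550 mol
Divide by the smallest (0.05251 mol): C 2.250, H 1.000, O 1.247
Multiplying each by 4 gives whole numbers: C 9.00, H 4.00, O 4.99

C9H4O5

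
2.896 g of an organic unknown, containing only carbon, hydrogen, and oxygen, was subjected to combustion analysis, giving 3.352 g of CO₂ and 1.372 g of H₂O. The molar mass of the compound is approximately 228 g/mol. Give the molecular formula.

mol C = 3.352 g CO₂ ÷ 44.009 g/mol = 0.076166 mol
mol H = 2 × 1.372 g H₂O ÷ 18.015 g/mol = 0.15232 mol
mass O = 2.896 − (0.91483 + 0.15354) = 1.8276 g → mol O = 1.8276 ÷ 15.999 = 0.11423 mol
Divide by the smallest (0.076166 mol): C 1.000, H 2.000, O 1.500
Multiplying each by 2 gives whole numbers: C 2.00, H 4.00, O 3.00
Empirical formula: C2H4O3
Empirical-formula mass = 76.05 g/mol; 228 ÷ 76.05 ≈ 3, so the molecular formula is C6H12O9.

C6H12O9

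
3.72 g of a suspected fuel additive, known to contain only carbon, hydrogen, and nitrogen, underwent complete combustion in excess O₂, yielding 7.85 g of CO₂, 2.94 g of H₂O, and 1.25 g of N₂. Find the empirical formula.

C6H11N3

mol C = 7.85 g CO₂ ÷ 44.009 g/mol = 0.1784 mol
mol H = 2 × 2.94 g H₂O ÷ 18.015 g/mol = 0.3264 mol
mol N = 2 × 1.25 g N₂ ÷ 28.014 g/mol = 0.08924 mol
Divide by the smallest (0.08924 mol): C 1.999, H 3.657, N 1.000
Multiplying each by 3 gives whole numbers: C 6.00, H 10.97, N 3.00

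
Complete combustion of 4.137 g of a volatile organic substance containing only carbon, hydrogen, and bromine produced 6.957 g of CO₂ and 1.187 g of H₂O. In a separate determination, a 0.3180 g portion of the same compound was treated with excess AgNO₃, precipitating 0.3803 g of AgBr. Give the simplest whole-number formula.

C6H5Br

mol C = 6.957 g CO₂ ÷ 44.009 g/mol = 0.15808 mol
mol H = 2 × 1.187 g H₂O ÷ 18.015 g/mol = 0.13178 mol
From the AgBr data: mol Br per gram of compound = (0.3803 ÷ 187.772) ÷ 0.3180 = 0.0063690 mol/g, so in the 4.137 g combustion sample mol Br = 0.026348 mol
Divide by the smallest (0.026348 mol): C 6.000, H 5.001, Br 1.000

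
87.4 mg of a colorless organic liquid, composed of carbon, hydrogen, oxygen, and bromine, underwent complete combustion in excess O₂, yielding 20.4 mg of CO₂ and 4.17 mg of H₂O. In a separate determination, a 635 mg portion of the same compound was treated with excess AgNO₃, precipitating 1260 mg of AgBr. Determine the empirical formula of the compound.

CHBr2O

mol C = 0.0204 g CO₂ ÷ 44.009 g/mol = 0.0004635 mol
mol H = 2 × 0.00417 g H₂O ÷ 18.015 g/mol = 0.0004629 mol
From the AgBr data: mol Br per gram of compound = (1.26 ÷ 187.772) ÷ 0.635 = 0.01057 mol/g, so in the 0.0874 g combustion sample mol Br = 0.0009236 mol
mass O = 0.0874 − (0.005568 + 0.0004667 + 0.07380) = 0.007568 g → mol O = 0.007568 ÷ 15.999 = 0.0004730 mol
Divide by the smallest (0.0004629 mol): C 1.001, H 1.000, Br 1.995, O 1.022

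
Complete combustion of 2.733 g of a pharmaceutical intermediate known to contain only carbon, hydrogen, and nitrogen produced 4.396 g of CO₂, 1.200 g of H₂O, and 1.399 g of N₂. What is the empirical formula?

C3H4N3

mol C = 4.396 g CO₂ ÷ 44.009 g/mol = 0.099889 mol
mol H = 2 × 1.200 g H₂O ÷ 18.015 g/mol = 0.13322 mol
mol N = 2 × 1.399 g N₂ ÷ 28.014 g/mol = 0.099879 mol
Divide by the smallest (0.099879 mol): C 1.000, H 1.334, N 1.000
Multiplying each by 3 gives whole numbers: C 3.00, H 4.00, N 3.00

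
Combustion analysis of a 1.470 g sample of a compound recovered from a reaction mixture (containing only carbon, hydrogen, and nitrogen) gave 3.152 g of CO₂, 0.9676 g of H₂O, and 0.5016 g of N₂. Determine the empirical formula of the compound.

C2H3N

mol C = 3.152 g CO₂ ÷ 44.009 g/mol = 0.071622 mol
mol H = 2 × 0.9676 g H₂O ÷ 18.015 g/mol = 0.10742 mol
mol N = 2 × 0.5016 g N₂ ÷ 28.014 g/mol = 0.035811 mol
Divide by the smallest (0.035811 mol): C 2.000, H 3.000, N 1.000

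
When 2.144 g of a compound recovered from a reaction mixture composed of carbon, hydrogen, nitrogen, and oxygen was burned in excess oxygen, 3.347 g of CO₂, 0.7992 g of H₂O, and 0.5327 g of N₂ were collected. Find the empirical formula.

C6H7N3O3

mol C = 3.347 g CO₂ ÷ 44.009 g/mol = 0.076053 mol
mol H = 2 × 0.7992 g H₂O ÷ 18.015 g/mol = 0.088726 mol
mol N = 2 × 0.5327 g N₂ ÷ 28.014 g/mol = 0.038031 mol
mass O = 2.144 − (0.91347 + 0.089436 + 0.53270) = 0.60840 g → mol O = 0.60840 ÷ 15.999 = 0.038027 mol
Divide by the smallest (0.038027 mol): C 2.000, H 2.333, N 1.000, O 1.000
Multiplying each by 3 gives whole numbers: C 6.00, H 7.00, N 3.00, O 3.00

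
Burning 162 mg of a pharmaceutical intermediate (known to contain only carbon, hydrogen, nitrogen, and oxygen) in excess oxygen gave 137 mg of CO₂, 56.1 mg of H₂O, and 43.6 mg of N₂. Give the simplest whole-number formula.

C2H4N2O3

mol C = 0.137 g CO₂ ÷ 44.009 g/mol = 0.003113 mol
mol H = 2 × 0.0561 g H₂O ÷ 18.015 g/mol = 0.006228 mol
mol N = 2 × 0.0436 g N₂ ÷ 28.014 g/mol = 0.003113 mol
mass O = 0.162 − (0.03739 + 0.006278 + 0.04360) = 0.07473 g → mol O = 0.07473 ÷ 15.999 = 0.004671 mol
Divide by the smallest (0.003113 mol): C 1.000, H 2.001, N 1.000, O 1.501
Multiplying each by 2 gives whole numbers: C 2.00, H 4.00, N 2.00, O 3.00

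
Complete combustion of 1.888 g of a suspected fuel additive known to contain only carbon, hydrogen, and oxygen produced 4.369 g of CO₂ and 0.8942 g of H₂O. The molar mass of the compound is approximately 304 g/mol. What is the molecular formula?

C16H16O6

mol C = 4.369 g CO₂ ÷ 44.009 g/mol = 0.099275 mol
mol H = 2 × 0.8942 g H₂O ÷ 18.015 g/mol = 0.099273 mol
mass O = 1.888 − (1.1924 + 0.10007) = 0.59554 g → mol O = 0.59554 ÷ 15.999 = 0.037224 mol
Divide by the smallest (0.037224 mol): C 2.667, H 2.667, O 1.000
Multiplying each by 3 gives whole numbers: C 8.00, H 8.00, O 3.00
Empirical formula: C8H8O3
Empirical-formula mass = 152.15 g/mol; 304 ÷ 152.15 ≈ 2, so the molecular formula is C16H16O6.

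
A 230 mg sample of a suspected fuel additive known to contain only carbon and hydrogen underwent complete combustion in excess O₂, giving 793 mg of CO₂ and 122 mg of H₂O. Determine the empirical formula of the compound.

C4H3

mol C = 0.793 g CO₂ ÷ 44.009 g/mol = 0.01802 mol
mol H = 2 × 0.122 g H₂O ÷ 18.015 g/mol = 0.01354 mol
Divide by the smallest (0.01354 mol): C 1.330, H 1.000
Multiplying each by 3 gives whole numbers: C 3.99, H 3.00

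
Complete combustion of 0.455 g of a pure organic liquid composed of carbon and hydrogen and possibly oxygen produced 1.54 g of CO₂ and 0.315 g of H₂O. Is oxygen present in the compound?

mol C = 1.54 g CO₂ ÷ 44.009 g/mol = 0.03499 mol
mol H = 2 × 0.315 g H₂O ÷ 18.015 g/mol = 0.03497 mol
C and H together account for 0.4555 g — essentially the entire 0.455 g sample — so the compound contains no oxygen.

no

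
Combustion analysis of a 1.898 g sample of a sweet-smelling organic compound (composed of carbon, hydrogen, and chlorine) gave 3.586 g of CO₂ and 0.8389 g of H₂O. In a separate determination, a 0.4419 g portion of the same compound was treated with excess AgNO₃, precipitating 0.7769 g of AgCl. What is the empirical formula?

mol C = 3.586 g CO₂ ÷ 44.009 g/mol = 0.081483 mol
mol H = 2 × 0.8389 g H₂O ÷ 18.015 g/mol = 0.093133 mol
From the AgCl data: mol Cl per gram of compound = (0.7769 ÷ 143.318) ÷ 0.4419 = 0.012267 mol/g, so in the 1.898 g combustion sample mol Cl = 0.023283 mol
Divide by the smallest (0.023283 mol): C 3.500, H 4.000, Cl 1.000
Multiplying each by 2 gives whole numbers: C 7.00, H 8.00, Cl 2.00

C7H8Cl2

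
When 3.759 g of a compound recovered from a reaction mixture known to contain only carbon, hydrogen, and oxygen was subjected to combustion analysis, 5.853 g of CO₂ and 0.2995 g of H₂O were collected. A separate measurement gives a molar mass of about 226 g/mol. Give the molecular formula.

mol C = 5.853 g CO₂ ÷ 44.009 g/mol = 0.13300 mol
mol H = 2 × 0.2995 g H₂O ÷ 18.015 g/mol = 0.033250 mol
mass O = 3.759 − (1.5974 + 0.033516) = 2.1281 g → mol O = 2.1281 ÷ 15.999 = 0.13301 mol
Divide by the smallest (0.033250 mol): C 4.000, H 1.000, O 4.000
Empirical formula: C4HO4
Empirical-formula mass = 113.05 g/mol; 226 ÷ 113.05 ≈ 2, so the molecular formula is C8H2O8.

C8H2O8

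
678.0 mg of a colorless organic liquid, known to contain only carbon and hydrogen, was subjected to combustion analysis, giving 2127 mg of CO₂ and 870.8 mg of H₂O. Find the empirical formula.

CH2

mol C = 2.127 g CO₂ ÷ 44.009 g/mol = 0.048331 mol
mol H = 2 × 0.8708 g H₂O ÷ 18.015 g/mol = 0.096675 mol
Divide by the smallest (0.048331 mol): C 1.000, H 2.000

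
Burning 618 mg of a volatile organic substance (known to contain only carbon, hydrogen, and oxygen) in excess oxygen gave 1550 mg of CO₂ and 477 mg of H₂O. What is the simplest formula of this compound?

C4H6O

mol C = 1.55 g CO₂ ÷ 44.009 g/mol = 0.03522 mol
mol H = 2 × 0.477 g H₂O ÷ 18.015 g/mol = 0.05296 mol
mass O = 0.618 − (0.4230 + 0.05338) = 0.1416 g → mol O = 0.1416 ÷ 15.999 = 0.008850 mol
Divide by the smallest (0.008850 mol): C 3.980, H 5.984, O 1.000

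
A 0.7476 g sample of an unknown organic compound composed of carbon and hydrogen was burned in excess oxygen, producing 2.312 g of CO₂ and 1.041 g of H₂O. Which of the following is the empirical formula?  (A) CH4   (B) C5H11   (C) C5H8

(B) C5H11

mol C = 2.312 g CO₂ ÷ 44.009 g/mol = 0.052535 mol
mol H = 2 × 1.041 g H₂O ÷ 18.015 g/mol = 0.11557 mol
Divide by the smallest (0.052535 mol): C 1.000, H 2.200
Multiplying each by 5 gives whole numbers: C 5.00, H 11.00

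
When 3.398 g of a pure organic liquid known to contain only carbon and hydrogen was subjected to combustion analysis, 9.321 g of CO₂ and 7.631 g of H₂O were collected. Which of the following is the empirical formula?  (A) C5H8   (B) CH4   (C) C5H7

mol C = 9.321 g CO₂ ÷ 44.009 g/mol = 0.21180 mol
mol H = 2 × 7.631 g H₂O ÷ 18.015 g/mol = 0.84718 mol
Divide by the smallest (0.21180 mol): C 1.000, H 4.000

(B) CH4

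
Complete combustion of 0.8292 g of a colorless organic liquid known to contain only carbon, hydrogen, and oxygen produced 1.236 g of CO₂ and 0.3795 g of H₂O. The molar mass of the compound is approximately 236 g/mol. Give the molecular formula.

mol C = 1.236 g CO₂ ÷ 44.009 g/mol = 0.028085 mol
mol H = 2 × 0.3795 g H₂O ÷ 18.015 g/mol = 0.042132 mol
mass O = 0.8292 − (0.33733 + 0.042469) = 0.44940 g → mol O = 0.44940 ÷ 15.999 = 0.028089 mol
Divide by the smallest (0.028085 mol): C 1.000, H 1.500, O 1.000
Multiplying each by 2 gives whole numbers: C 2.00, H 3.00, O 2.00
Empirical formula: C2H3O2
Empirical-formula mass = 59.04 g/mol; 236 ÷ 59.04 ≈ 4, so the molecular formula is C8H12O8.

C8H12O8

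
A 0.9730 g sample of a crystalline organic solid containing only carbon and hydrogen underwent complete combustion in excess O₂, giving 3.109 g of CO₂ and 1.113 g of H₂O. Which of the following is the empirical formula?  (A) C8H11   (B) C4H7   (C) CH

mol C = 3.109 g CO₂ ÷ 44.009 g/mol = 0.070645 mol
mol H = 2 × 1.113 g H₂O ÷ 18.015 g/mol = 0.12356 mol
Divide by the smallest (0.070645 mol): C 1.000, H 1.749
Multiplying each by 4 gives whole numbers: C 4.00, H 7.00

(B) C4H7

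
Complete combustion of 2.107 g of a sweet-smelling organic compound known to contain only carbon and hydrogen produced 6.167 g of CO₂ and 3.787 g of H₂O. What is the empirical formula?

CH3

mol C = 6.167 g CO₂ ÷ 44.009 g/mol = 0.14013 mol
mol H = 2 × 3.787 g H₂O ÷ 18.015 g/mol = 0.42043 mol
Divide by the smallest (0.14013 mol): C 1.000, H 3.000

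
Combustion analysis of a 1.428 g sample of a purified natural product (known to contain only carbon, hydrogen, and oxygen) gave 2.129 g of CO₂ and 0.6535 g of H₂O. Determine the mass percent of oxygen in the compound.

mol C = 2.129 g CO₂ ÷ 44.009 g/mol = 0.048376 mol
mol H = 2 × 0.6535 g H₂O ÷ 18.015 g/mol = 0.072551 mol
mass O = 1.428 − (0.58105 + 0.073131) = 0.77382 g → mol O = 0.77382 ÷ 15.999 = 0.048367 mol
mass % O = 0.77382 g ÷ 1.428 g × 100%

54.19%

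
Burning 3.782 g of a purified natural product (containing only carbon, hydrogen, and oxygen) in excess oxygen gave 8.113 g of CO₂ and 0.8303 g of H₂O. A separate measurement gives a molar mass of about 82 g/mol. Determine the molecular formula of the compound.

C4H2O2

mol C = 8.113 g CO₂ ÷ 44.009 g/mol = 0.18435 mol
mol H = 2 × 0.8303 g H₂O ÷ 18.015 g/mol = 0.092179 mol
mass O = 3.782 − (2.2142 + 0.092916) = 1.4749 g → mol O = 1.4749 ÷ 15.999 = 0.092185 mol
Divide by the smallest (0.092179 mol): C 2.000, H 1.000, O 1.000
Empirical formula: C2HO
Empirical-formula mass = 41.03 g/mol; 82 ÷ 41.03 ≈ 2, so the molecular formula is C4H2O2.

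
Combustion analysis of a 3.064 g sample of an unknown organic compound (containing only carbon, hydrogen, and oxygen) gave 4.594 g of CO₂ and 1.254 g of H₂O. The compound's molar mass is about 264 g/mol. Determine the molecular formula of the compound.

C9H12O9

mol C = 4.594 g CO₂ ÷ 44.009 g/mol = 0.10439 mol
mol H = 2 × 1.254 g H₂O ÷ 18.015 g/mol = 0.13922 mol
mass O = 3.064 − (1.2538 + 0.14033) = 1.6699 g → mol O = 1.6699 ÷ 15.999 = 0.10437 mol
Divide by the smallest (0.10437 mol): C 1.000, H 1.334, O 1.000
Multiplying each by 3 gives whole numbers: C 3.00, H 4.00, O 3.00
Empirical formula: C3H4O3
Empirical-formula mass = 88.06 g/mol; 264 ÷ 88.06 ≈ 3, so the molecular formula is C9H12O9.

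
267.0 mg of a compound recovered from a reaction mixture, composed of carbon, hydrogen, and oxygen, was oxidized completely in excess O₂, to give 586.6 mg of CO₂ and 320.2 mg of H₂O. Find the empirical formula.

mol C = 0.5866 g CO₂ ÷ 44.009 g/mol = 0.013329 mol
mol H = 2 × 0.3202 g H₂O ÷ 18.015 g/mol = 0.035548 mol
mass O = 0.2670 − (0.16010 + 0.035833) = 0.071072 g → mol O = 0.071072 ÷ 15.999 = 0.0044423 mol
Divide by the smallest (0.0044423 mol): C 3.001, H 8.002, O 1.000

C3H8O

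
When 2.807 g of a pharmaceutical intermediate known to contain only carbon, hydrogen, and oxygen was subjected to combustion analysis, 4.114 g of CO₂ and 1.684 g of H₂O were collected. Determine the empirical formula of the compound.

mol C = 4.114 g CO₂ ÷ 44.009 g/mol = 0.093481 mol
mol H = 2 × 1.684 g H₂O ÷ 18.015 g/mol = 0.18696 mol
mass O = 2.807 − (1.1228 + 0.18845) = 1.4958 g → mol O = 1.4958 ÷ 15.999 = 0.093490 mol
Divide by the smallest (0.093481 mol): C 1.000, H 2.000, O 1.000

CH2O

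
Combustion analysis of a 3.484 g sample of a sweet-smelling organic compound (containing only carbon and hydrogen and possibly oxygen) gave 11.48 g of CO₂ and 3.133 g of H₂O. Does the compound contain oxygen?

no

mol C = 11.48 g CO₂ ÷ 44.009 g/mol = 0.26086 mol
mol H = 2 × 3.133 g H₂O ÷ 18.015 g/mol = 0.34782 mol
C and H together account for 3.4837 g — essentially the entire 3.484 g sample — so the compound contains no oxygen.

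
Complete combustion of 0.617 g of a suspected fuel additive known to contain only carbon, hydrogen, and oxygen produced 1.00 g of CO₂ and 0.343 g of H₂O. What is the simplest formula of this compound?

mol C = 1.00 g CO₂ ÷ 44.009 g/mol = 0.02272 mol
mol H = 2 × 0.343 g H₂O ÷ 18.015 g/mol = 0.03808 mol
mass O = 0.617 − (0.2729 + 0.03838) = 0.3057 g → mol O = 0.3057 ÷ 15.999 = 0.01911 mol
Divide by the smallest (0.01911 mol): C 1.189, H 1.993, O 1.000
Multiplying each by 5 gives whole numbers: C 5.95, H 9.96, O 5.00

C6H10O5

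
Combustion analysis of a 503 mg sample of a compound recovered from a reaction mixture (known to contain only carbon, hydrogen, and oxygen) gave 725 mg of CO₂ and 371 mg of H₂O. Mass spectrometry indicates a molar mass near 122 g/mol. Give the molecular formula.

C4H10O4

mol C = 0.725 g CO₂ ÷ 44.009 g/mol = 0.01647 mol
mol H = 2 × 0.371 g H₂O ÷ 18.015 g/mol = 0.04119 mol
mass O = 0.503 − (0.1979 + 0.04152) = 0.2636 g → mol O = 0.2636 ÷ 15.999 = 0.01648 mol
Divide by the smallest (0.01647 mol): C 1.000, H 2.500, O 1.000
Multiplying each by 2 gives whole numbers: C 2.00, H 5.00, O 2.00
Empirical formula: C2H5O2
Empirical-formula mass = 61.06 g/mol; 122 ÷ 61.06 ≈ 2, so the molecular formula is C4H10O4.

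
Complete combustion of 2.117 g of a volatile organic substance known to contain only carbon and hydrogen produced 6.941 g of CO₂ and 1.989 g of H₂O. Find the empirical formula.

mol C = 6.941 g CO₂ ÷ 44.009 g/mol = 0.15772 mol
mol H = 2 × 1.989 g H₂O ÷ 18.015 g/mol = 0.22082 mol
Divide by the smallest (0.15772 mol): C 1.000, H 1.400
Multiplying each by 5 gives whole numbers: C 5.00, H 7.00

C5H7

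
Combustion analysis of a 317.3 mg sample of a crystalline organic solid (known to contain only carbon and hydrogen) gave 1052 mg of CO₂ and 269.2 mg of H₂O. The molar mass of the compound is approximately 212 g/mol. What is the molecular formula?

C16H20

mol C = 1.052 g CO₂ ÷ 44.009 g/mol = 0.023904 mol
mol H = 2 × 0.2692 g H₂O ÷ 18.015 g/mol = 0.029886 mol
Divide by the smallest (0.023904 mol): C 1.000, H 1.250
Multiplying each by 4 gives whole numbers: C 4.00, H 5.00
Empirical formula: C4H5
Empirical-formula mass = 53.08 g/mol; 212 ÷ 53.08 ≈ 4, so the molecular formula is C16H20.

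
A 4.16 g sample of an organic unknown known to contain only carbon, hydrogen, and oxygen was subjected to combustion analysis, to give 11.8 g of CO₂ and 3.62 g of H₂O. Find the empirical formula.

C8H12O

mol C = 11.8 g CO₂ ÷ 44.009 g/mol = 0.2681 mol
mol H = 2 × 3.62 g H₂O ÷ 18.015 g/mol = 0.4019 mol
mass O = 4.16 − (3.220 + 0.4051) = 0.5344 g → mol O = 0.5344 ÷ 15.999 = 0.03340 mol
Divide by the smallest (0.03340 mol): C 8.027, H 12.031, O 1.000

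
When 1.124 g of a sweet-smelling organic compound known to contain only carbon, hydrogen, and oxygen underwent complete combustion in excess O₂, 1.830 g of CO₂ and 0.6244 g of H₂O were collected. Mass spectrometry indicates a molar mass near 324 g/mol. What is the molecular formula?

mol C = 1.830 g CO₂ ÷ 44.009 g/mol = 0.041582 mol
mol H = 2 × 0.6244 g H₂O ÷ 18.015 g/mol = 0.069320 mol
mass O = 1.124 − (0.49945 + 0.069875) = 0.55468 g → mol O = 0.55468 ÷ 15.999 = 0.034670 mol
Divide by the smallest (0.034670 mol): C 1.199, H 1.999, O 1.000
Multiplying each by 5 gives whole numbers: C 6.00, H 10.00, O 5.00
Empirical formula: C6H10O5
Empirical-formula mass = 162.14 g/mol; 324 ÷ 162.14 ≈ 2, so the molecular formula is C12H20O10.

C12H20O10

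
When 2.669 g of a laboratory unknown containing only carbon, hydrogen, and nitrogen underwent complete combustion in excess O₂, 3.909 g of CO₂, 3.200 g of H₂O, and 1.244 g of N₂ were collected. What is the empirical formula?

mol C = 3.909 g CO₂ ÷ 44.009 g/mol = 0.088823 mol
mol H = 2 × 3.200 g H₂O ÷ 18.015 g/mol = 0.35526 mol
mol N = 2 × 1.244 g N₂ ÷ 28.014 g/mol = 0.088813 mol
Divide by the smallest (0.088813 mol): C 1.000, H 4.000, N 1.000

CH4N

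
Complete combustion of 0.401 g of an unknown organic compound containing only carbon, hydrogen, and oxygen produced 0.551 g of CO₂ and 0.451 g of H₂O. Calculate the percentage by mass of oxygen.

49.9%

mol C = 0.551 g CO₂ ÷ 44.009 g/mol = 0.01252 mol
mol H = 2 × 0.451 g H₂O ÷ 18.015 g/mol = 0.05007 mol
mass O = 0.401 − (0.1504 + 0.05047) = 0.2002 g → mol O = 0.2002 ÷ 15.999 = 0.01251 mol
mass % O = 0.2002 g ÷ 0.401 g × 100%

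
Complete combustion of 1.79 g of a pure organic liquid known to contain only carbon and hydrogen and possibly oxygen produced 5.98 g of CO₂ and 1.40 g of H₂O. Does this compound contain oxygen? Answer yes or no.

no

mol C = 5.98 g CO₂ ÷ 44.009 g/mol = 0.1359 mol
mol H = 2 × 1.40 g H₂O ÷ 18.015 g/mol = 0.1554 mol
C and H together account for 1.789 g — essentially the entire 1.79 g sample — so the compound contains no oxygen.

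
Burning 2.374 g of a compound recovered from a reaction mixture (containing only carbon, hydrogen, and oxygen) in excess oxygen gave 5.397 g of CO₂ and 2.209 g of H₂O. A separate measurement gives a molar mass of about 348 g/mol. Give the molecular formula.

mol C = 5.397 g CO₂ ÷ 44.009 g/mol = 0.12263 mol
mol H = 2 × 2.209 g H₂O ÷ 18.015 g/mol = 0.24524 mol
mass O = 2.374 − (1.4730 + 0.24720) = 0.65384 g → mol O = 0.65384 ÷ 15.999 = 0.040868 mol
Divide by the smallest (0.040868 mol): C 3.001, H 6.001, O 1.000
Empirical formula: C3H6O
Empirical-formula mass = 58.08 g/mol; 348 ÷ 58.08 ≈ 6, so the molecular formula is C18H36O6.

C18H36O6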